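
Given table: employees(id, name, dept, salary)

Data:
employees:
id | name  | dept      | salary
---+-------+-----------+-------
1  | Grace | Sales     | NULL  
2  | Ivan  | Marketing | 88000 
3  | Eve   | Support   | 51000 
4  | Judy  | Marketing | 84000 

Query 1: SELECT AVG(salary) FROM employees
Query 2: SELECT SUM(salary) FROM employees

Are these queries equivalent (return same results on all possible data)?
No, not equivalent

Query 1 returns: [(74333.33333333333,)]
Query 2 returns: [(223000,)]

Reason: AVG vs SUM give different aggregate values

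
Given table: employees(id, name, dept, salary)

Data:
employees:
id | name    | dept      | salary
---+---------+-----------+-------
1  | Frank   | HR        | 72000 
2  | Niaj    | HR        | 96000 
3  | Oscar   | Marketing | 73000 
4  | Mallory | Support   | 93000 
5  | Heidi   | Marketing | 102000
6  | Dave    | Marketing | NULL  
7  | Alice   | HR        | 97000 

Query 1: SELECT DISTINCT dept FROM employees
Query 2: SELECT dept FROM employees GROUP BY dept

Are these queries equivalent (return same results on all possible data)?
Yes, equivalent

Both queries return: [('HR',), ('Marketing',), ('Support',)]

Reason: Both get unique depts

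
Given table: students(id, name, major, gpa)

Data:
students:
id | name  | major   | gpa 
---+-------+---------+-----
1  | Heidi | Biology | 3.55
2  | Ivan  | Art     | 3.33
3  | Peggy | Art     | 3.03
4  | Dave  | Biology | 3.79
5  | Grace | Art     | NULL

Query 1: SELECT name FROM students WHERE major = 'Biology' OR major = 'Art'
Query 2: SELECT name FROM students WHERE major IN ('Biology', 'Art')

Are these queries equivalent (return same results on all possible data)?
Yes, equivalent

Both queries return: [('Dave',), ('Grace',), ('Heidi',), ('Ivan',), ('Peggy',)]

Reason: OR vs IN are equivalent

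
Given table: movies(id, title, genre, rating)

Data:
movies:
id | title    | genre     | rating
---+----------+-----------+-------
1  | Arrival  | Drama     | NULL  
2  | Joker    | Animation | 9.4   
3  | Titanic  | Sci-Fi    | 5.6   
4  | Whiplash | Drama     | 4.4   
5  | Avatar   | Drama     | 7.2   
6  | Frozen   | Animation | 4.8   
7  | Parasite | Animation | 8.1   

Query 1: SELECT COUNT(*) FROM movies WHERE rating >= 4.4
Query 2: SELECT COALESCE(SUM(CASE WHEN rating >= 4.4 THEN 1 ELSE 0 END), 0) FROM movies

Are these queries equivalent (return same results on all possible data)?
Yes, equivalent

Both queries return: [(6,)]

Reason: COUNT with WHERE vs conditional SUM (COALESCE handles empty-table NULL)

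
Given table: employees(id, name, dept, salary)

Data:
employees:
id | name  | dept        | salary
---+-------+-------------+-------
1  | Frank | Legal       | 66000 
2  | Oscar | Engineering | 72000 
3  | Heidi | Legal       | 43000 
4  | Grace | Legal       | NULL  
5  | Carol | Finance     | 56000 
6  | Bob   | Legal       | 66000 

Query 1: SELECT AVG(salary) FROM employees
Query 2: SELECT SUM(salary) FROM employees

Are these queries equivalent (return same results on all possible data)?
No, not equivalent

Query 1 returns: [(60600.0,)]
Query 2 returns: [(303000,)]

Reason: AVG vs SUM give different aggregate values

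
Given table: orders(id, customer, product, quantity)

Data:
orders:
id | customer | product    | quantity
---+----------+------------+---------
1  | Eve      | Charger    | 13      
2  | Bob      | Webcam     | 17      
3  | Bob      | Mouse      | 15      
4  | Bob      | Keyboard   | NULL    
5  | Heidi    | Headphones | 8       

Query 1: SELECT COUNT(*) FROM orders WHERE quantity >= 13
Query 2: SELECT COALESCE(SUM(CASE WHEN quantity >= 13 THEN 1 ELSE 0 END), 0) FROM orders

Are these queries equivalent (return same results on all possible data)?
Yes, equivalent

Both queries return: [(3,)]

Reason: COUNT with WHERE vs conditional SUM (COALESCE handles empty-table NULL)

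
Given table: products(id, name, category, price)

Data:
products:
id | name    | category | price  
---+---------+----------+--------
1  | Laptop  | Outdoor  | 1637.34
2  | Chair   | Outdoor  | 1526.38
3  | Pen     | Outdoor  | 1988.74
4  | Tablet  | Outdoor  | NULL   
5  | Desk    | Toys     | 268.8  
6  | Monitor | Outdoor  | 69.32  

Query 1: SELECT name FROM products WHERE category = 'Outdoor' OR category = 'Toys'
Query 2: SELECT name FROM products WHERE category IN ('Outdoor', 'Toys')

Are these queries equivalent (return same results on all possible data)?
Yes, equivalent

Both queries return: [('Chair',), ('Desk',), ('Laptop',), ('Monitor',), ('Pen',), ('Tablet',)]

Reason: OR vs IN are equivalent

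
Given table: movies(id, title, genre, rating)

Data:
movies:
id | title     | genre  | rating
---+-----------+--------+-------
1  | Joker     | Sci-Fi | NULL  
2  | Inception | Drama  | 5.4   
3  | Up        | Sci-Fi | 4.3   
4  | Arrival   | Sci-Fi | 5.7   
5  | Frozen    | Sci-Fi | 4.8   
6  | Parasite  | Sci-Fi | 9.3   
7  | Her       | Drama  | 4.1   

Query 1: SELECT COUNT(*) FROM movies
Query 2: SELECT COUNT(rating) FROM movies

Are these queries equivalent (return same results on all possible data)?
No, not equivalent

Query 1 returns: [(7,)]
Query 2 returns: [(6,)]

Reason: COUNT(*) includes NULLs, COUNT(column) excludes them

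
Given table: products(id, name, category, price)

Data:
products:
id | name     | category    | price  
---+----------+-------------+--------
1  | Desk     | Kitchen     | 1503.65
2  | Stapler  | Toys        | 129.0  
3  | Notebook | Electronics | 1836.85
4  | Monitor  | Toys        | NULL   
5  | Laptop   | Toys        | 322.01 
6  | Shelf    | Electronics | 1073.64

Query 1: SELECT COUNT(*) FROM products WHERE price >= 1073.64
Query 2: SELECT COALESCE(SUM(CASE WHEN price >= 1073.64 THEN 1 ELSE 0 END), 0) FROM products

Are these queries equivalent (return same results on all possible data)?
Yes, equivalent

Both queries return: [(3,)]

Reason: COUNT with WHERE vs conditional SUM (COALESCE handles empty-table NULL)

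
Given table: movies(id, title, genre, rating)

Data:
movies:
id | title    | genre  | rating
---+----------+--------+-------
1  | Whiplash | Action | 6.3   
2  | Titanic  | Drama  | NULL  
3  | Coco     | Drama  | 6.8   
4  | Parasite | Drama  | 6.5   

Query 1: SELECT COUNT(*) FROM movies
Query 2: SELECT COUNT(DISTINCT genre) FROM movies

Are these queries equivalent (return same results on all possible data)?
No, not equivalent

Query 1 returns: [(4,)]
Query 2 returns: [(2,)]

Reason: COUNT(*) counts rows, COUNT(DISTINCT genre) counts unique genres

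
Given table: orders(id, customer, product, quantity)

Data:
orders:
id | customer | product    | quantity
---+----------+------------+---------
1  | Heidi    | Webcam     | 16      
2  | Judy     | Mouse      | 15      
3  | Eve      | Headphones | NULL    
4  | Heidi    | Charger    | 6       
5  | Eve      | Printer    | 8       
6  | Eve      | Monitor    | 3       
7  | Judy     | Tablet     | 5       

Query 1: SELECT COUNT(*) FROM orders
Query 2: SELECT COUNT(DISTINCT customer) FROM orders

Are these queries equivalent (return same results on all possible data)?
No, not equivalent

Query 1 returns: [(7,)]
Query 2 returns: [(3,)]

Reason: COUNT(*) counts rows, COUNT(DISTINCT customer) counts unique customers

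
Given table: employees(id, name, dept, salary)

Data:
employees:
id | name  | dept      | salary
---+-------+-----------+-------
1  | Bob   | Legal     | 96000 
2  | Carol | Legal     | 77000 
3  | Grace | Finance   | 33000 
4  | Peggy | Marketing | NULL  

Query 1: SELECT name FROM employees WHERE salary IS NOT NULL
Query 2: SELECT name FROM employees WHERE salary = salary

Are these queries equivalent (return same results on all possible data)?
Yes, equivalent

Both queries return: [('Bob',), ('Carol',), ('Grace',)]

Reason: IS NOT NULL vs self-equality (both exclude NULLs)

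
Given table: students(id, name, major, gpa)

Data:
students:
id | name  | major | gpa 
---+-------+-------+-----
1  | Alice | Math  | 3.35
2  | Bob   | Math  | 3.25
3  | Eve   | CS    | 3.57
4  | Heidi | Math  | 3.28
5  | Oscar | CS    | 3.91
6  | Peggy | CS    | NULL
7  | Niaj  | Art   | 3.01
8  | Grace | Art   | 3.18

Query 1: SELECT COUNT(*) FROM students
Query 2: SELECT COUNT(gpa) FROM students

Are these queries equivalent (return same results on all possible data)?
No, not equivalent

Query 1 returns: [(8,)]
Query 2 returns: [(7,)]

Reason: COUNT(*) includes NULLs, COUNT(column) excludes them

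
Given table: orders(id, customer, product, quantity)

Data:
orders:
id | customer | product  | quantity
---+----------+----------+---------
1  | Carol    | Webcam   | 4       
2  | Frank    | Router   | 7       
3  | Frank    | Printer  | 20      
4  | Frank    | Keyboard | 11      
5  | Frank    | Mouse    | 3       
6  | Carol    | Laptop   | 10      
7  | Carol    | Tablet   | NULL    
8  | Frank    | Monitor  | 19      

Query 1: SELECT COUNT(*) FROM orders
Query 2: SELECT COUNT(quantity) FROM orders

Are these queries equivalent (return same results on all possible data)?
No, not equivalent

Query 1 returns: [(8,)]
Query 2 returns: [(7,)]

Reason: COUNT(*) includes NULLs, COUNT(column) excludes them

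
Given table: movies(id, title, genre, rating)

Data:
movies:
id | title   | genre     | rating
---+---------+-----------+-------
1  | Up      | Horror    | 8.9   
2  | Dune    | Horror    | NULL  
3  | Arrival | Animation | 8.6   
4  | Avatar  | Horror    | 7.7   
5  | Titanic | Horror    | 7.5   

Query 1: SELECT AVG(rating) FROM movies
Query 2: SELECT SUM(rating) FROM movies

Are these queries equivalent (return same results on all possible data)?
No, not equivalent

Query 1 returns: [(8.175,)]
Query 2 returns: [(32.7,)]

Reason: AVG vs SUM give different aggregate values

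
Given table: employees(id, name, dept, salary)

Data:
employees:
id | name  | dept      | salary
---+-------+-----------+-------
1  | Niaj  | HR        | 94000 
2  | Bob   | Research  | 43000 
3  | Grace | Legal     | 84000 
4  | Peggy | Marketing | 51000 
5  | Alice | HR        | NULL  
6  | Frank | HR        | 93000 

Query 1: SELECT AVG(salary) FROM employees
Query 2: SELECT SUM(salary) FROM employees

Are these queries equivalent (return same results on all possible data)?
No, not equivalent

Query 1 returns: [(73000.0,)]
Query 2 returns: [(365000,)]

Reason: AVG vs SUM give different aggregate values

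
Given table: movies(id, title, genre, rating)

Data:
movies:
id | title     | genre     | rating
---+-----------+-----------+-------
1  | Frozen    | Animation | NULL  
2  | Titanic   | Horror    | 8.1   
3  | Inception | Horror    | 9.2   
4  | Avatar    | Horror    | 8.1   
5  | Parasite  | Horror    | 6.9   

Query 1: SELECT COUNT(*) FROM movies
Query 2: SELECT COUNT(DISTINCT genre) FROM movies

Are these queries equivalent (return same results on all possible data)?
No, not equivalent

Query 1 returns: [(5,)]
Query 2 returns: [(2,)]

Reason: COUNT(*) counts rows, COUNT(DISTINCT genre) counts unique genres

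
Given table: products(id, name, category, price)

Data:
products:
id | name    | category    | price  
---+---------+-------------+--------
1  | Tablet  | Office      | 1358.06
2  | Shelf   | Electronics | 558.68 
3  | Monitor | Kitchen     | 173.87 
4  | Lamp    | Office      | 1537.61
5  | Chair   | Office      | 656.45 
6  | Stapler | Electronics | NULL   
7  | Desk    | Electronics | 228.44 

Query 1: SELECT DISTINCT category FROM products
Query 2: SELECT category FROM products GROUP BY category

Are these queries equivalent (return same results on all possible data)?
Yes, equivalent

Both queries return: [('Electronics',), ('Kitchen',), ('Office',)]

Reason: Both get unique categorys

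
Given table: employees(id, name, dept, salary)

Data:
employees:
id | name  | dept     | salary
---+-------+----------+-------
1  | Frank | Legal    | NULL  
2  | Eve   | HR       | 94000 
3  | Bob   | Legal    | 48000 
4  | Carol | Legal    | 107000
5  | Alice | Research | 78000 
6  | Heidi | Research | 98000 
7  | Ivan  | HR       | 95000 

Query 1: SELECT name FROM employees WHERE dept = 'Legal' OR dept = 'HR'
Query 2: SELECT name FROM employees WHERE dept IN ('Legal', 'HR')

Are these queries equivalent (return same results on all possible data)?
Yes, equivalent

Both queries return: [('Bob',), ('Carol',), ('Eve',), ('Frank',), ('Ivan',)]

Reason: OR vs IN are equivalent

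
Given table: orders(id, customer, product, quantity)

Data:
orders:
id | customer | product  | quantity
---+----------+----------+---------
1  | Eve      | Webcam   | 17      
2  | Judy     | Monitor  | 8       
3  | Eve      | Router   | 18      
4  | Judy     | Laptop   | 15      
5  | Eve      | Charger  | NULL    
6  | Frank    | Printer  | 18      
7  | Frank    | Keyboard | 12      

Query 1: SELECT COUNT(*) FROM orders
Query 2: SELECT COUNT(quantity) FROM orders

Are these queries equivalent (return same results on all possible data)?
No, not equivalent

Query 1 returns: [(7,)]
Query 2 returns: [(6,)]

Reason: COUNT(*) includes NULLs, COUNT(column) excludes them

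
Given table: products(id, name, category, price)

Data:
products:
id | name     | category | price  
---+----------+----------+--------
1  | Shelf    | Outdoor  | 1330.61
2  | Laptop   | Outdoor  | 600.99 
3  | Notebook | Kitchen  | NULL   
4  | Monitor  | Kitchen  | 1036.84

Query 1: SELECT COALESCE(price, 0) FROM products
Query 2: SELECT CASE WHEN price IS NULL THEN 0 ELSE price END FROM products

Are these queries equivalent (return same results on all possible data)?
Yes, equivalent

Both queries return: [(0,), (600.99,), (1036.84,), (1330.61,)]

Reason: COALESCE vs CASE for NULL handling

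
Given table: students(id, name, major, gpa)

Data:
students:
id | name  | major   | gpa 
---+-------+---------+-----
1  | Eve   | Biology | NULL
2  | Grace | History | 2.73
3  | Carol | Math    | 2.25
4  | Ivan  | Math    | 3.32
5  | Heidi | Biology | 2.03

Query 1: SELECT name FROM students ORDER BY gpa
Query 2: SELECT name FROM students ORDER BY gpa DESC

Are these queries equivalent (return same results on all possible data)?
No, not equivalent

Query 1 returns: [('Eve',), ('Heidi',), ('Carol',), ('Grace',), ('Ivan',)]
Query 2 returns: [('Ivan',), ('Grace',), ('Carol',), ('Heidi',), ('Eve',)]

Reason: ASC vs DESC gives opposite ordering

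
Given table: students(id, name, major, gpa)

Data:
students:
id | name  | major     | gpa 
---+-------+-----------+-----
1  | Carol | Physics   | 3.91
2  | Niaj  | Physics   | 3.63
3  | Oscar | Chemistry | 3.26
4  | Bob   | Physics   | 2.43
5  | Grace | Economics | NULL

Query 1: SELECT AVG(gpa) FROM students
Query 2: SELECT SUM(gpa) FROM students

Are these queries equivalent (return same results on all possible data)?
No, not equivalent

Query 1 returns: [(3.3075,)]
Query 2 returns: [(13.23,)]

Reason: AVG vs SUM give different aggregate values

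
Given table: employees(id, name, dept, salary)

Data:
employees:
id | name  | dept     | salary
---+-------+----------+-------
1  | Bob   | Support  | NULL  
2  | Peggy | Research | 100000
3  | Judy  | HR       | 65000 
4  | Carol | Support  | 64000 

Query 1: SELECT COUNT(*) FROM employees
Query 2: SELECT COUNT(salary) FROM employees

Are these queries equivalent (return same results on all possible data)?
No, not equivalent

Query 1 returns: [(4,)]
Query 2 returns: [(3,)]

Reason: COUNT(*) includes NULLs, COUNT(column) excludes them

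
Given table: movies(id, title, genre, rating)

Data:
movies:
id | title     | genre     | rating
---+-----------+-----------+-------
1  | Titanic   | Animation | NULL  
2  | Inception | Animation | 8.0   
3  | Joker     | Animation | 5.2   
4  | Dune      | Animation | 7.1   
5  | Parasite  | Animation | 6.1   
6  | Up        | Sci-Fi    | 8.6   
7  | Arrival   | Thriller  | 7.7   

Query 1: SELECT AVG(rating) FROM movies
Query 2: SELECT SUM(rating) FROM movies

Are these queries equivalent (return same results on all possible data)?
No, not equivalent

Query 1 returns: [(7.116666666666667,)]
Query 2 returns: [(42.7,)]

Reason: AVG vs SUM give different aggregate values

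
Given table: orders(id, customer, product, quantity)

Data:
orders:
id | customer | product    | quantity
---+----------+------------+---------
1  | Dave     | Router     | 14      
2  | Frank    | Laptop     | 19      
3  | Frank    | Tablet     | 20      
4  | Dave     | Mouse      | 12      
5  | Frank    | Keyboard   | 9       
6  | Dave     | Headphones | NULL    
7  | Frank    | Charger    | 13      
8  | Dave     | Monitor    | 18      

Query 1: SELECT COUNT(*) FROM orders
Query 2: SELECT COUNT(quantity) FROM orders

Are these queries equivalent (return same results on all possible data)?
No, not equivalent

Query 1 returns: [(8,)]
Query 2 returns: [(7,)]

Reason: COUNT(*) includes NULLs, COUNT(column) excludes them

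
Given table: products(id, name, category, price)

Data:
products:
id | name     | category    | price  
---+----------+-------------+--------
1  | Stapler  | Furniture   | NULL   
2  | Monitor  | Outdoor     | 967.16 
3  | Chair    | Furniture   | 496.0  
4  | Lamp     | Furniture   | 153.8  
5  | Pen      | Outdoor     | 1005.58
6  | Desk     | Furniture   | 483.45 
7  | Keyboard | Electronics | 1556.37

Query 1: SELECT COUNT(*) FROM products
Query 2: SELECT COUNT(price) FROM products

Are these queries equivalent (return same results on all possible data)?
No, not equivalent

Query 1 returns: [(7,)]
Query 2 returns: [(6,)]

Reason: COUNT(*) includes NULLs, COUNT(column) excludes them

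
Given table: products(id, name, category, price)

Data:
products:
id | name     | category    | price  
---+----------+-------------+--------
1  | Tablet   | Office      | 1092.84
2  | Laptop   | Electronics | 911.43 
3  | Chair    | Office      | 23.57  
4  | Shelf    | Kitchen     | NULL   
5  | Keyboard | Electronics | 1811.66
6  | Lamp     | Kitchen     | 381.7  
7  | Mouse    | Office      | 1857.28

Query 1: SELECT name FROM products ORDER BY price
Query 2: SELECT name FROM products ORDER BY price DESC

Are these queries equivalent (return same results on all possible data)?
No, not equivalent

Query 1 returns: [('Shelf',), ('Chair',), ('Lamp',), ('Laptop',), ('Tablet',), ('Keyboard',), ('Mouse',)]
Query 2 returns: [('Mouse',), ('Keyboard',), ('Tablet',), ('Laptop',), ('Lamp',), ('Chair',), ('Shelf',)]

Reason: ASC vs DESC gives opposite ordering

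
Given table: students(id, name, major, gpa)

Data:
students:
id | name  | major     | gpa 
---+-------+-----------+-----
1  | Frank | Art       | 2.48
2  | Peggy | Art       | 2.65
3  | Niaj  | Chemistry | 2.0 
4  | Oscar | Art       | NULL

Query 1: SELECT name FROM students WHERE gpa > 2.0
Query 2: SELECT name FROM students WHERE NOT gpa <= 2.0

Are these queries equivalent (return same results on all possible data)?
Yes, equivalent

Both queries return: [('Frank',), ('Peggy',)]

Reason: Both filter gpa > 2.0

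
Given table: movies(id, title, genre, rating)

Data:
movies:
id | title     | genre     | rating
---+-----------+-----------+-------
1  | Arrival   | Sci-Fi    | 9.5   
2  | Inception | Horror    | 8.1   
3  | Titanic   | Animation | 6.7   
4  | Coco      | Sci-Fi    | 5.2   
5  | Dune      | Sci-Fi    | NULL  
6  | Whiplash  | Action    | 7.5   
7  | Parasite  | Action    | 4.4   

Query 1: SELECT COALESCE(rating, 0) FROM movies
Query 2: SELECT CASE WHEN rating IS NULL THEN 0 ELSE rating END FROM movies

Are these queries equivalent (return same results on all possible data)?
Yes, equivalent

Both queries return: [(0,), (4.4,), (5.2,), (6.7,), (7.5,), (8.1,), (9.5,)]

Reason: COALESCE vs CASE for NULL handling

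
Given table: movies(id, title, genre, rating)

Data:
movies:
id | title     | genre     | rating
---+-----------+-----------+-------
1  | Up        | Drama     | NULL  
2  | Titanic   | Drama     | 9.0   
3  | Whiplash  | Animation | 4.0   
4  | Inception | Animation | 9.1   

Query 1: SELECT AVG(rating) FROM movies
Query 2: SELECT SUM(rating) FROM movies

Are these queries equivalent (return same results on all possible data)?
No, not equivalent

Query 1 returns: [(7.366666666666667,)]
Query 2 returns: [(22.1,)]

Reason: AVG vs SUM give different aggregate values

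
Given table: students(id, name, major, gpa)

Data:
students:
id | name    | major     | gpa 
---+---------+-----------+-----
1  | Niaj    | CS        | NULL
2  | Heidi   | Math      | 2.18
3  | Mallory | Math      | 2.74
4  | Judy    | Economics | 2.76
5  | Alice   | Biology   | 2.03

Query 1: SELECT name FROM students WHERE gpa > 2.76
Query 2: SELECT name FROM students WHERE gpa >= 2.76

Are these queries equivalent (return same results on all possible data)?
No, not equivalent

Query 1 returns: []
Query 2 returns: [('Judy',)]

Reason: > vs >= gives different results when gpa = 2.76 exists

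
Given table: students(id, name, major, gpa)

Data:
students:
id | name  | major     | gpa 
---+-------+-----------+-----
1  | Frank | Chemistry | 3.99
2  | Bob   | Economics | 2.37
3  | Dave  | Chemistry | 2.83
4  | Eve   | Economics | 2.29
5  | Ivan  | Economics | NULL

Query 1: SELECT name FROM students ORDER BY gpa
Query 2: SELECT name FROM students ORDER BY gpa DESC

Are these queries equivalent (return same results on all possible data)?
No, not equivalent

Query 1 returns: [('Ivan',), ('Eve',), ('Bob',), ('Dave',), ('Frank',)]
Query 2 returns: [('Frank',), ('Dave',), ('Bob',), ('Eve',), ('Ivan',)]

Reason: ASC vs DESC gives opposite ordering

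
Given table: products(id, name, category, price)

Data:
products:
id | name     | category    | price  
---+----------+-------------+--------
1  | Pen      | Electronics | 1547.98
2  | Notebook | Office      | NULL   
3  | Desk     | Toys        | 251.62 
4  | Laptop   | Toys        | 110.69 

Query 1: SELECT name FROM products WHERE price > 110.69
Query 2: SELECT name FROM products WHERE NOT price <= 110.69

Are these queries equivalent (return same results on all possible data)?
Yes, equivalent

Both queries return: [('Desk',), ('Pen',)]

Reason: Both filter price > 110.69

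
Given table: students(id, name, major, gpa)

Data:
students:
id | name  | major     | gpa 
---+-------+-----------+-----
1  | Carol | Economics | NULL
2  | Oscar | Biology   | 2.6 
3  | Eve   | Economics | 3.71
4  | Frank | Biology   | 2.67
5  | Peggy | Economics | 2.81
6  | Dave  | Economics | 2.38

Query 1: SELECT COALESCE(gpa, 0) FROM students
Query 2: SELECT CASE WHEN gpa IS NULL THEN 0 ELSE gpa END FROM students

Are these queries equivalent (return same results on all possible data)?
Yes, equivalent

Both queries return: [(0,), (2.38,), (2.6,), (2.67,), (2.81,), (3.71,)]

Reason: COALESCE vs CASE for NULL handling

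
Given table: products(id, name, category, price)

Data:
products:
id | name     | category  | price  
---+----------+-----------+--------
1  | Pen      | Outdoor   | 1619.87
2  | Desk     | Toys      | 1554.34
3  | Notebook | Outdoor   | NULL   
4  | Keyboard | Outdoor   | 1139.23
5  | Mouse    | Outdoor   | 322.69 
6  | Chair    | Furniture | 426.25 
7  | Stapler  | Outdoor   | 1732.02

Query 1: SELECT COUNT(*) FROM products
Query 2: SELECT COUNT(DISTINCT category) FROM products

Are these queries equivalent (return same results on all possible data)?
No, not equivalent

Query 1 returns: [(7,)]
Query 2 returns: [(3,)]

Reason: COUNT(*) counts rows, COUNT(DISTINCT category) counts unique categorys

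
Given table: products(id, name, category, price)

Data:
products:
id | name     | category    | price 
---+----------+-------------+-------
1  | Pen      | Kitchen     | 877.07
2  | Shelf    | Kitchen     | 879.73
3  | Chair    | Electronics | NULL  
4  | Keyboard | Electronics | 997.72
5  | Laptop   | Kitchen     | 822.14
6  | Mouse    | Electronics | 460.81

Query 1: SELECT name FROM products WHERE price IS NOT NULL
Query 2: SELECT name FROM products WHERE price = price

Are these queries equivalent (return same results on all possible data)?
Yes, equivalent

Both queries return: [('Keyboard',), ('Laptop',), ('Mouse',), ('Pen',), ('Shelf',)]

Reason: IS NOT NULL vs self-equality (both exclude NULLs)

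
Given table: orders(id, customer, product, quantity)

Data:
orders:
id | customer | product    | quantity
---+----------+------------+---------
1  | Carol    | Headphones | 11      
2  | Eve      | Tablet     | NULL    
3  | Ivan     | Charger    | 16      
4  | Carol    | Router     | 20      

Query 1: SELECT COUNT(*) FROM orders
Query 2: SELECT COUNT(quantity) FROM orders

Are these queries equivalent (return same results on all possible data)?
No, not equivalent

Query 1 returns: [(4,)]
Query 2 returns: [(3,)]

Reason: COUNT(*) includes NULLs, COUNT(column) excludes them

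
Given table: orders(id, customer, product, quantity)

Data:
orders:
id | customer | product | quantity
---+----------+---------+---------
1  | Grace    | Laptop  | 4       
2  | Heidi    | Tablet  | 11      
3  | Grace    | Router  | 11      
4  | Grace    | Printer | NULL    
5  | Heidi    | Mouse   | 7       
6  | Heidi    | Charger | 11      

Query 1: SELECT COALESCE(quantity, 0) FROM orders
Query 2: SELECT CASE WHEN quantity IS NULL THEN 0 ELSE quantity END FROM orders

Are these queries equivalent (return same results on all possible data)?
Yes, equivalent

Both queries return: [(0,), (4,), (7,), (11,), (11,), (11,)]

Reason: COALESCE vs CASE for NULL handling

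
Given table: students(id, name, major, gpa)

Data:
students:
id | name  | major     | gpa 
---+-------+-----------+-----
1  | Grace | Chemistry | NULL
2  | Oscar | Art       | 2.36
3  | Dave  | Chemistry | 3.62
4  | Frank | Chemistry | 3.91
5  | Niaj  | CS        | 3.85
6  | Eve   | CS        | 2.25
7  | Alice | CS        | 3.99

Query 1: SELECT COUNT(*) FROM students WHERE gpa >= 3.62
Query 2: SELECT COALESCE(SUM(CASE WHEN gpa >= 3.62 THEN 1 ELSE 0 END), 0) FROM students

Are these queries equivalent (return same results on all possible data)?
Yes, equivalent

Both queries return: [(4,)]

Reason: COUNT with WHERE vs conditional SUM (COALESCE handles empty-table NULL)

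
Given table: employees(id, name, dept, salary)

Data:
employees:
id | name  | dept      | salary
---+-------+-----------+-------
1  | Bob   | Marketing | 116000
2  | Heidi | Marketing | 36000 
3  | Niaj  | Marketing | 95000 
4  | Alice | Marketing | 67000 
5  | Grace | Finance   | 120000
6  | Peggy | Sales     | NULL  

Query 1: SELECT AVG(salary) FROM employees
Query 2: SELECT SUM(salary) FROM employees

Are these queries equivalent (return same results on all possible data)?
No, not equivalent

Query 1 returns: [(86800.0,)]
Query 2 returns: [(434000,)]

Reason: AVG vs SUM give different aggregate values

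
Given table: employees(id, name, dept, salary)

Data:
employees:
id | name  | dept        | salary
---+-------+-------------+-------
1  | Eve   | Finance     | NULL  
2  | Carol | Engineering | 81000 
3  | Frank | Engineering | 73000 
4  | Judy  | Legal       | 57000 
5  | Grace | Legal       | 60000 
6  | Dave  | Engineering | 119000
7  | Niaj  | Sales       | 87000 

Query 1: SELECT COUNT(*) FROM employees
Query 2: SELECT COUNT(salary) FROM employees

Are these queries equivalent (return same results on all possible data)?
No, not equivalent

Query 1 returns: [(7,)]
Query 2 returns: [(6,)]

Reason: COUNT(*) includes NULLs, COUNT(column) excludes them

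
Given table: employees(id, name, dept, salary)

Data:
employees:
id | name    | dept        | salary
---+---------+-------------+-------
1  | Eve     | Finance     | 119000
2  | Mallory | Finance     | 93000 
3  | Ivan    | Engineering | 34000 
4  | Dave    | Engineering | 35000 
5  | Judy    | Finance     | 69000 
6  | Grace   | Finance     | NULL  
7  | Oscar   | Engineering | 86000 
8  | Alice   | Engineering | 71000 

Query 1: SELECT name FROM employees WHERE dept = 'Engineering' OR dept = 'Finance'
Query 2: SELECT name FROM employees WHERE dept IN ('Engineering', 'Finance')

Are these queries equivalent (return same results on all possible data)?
Yes, equivalent

Both queries return: [('Alice',), ('Dave',), ('Eve',), ('Grace',), ('Ivan',), ('Judy',), ('Mallory',), ('Oscar',)]

Reason: OR vs IN are equivalent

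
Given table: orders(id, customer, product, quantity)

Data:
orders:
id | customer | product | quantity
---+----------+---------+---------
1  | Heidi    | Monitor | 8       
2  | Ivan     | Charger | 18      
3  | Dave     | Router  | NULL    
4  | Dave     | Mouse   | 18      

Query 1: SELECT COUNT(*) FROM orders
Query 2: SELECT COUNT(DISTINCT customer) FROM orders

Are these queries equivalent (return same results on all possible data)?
No, not equivalent

Query 1 returns: [(4,)]
Query 2 returns: [(3,)]

Reason: COUNT(*) counts rows, COUNT(DISTINCT customer) counts unique customers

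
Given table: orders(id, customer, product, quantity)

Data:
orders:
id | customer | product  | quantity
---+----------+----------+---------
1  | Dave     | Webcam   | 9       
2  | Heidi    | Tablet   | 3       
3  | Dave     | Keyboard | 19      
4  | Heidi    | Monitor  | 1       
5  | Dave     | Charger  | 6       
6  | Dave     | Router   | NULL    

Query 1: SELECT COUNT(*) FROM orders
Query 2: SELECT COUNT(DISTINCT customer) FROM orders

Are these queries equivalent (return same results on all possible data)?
No, not equivalent

Query 1 returns: [(6,)]
Query 2 returns: [(2,)]

Reason: COUNT(*) counts rows, COUNT(DISTINCT customer) counts unique customers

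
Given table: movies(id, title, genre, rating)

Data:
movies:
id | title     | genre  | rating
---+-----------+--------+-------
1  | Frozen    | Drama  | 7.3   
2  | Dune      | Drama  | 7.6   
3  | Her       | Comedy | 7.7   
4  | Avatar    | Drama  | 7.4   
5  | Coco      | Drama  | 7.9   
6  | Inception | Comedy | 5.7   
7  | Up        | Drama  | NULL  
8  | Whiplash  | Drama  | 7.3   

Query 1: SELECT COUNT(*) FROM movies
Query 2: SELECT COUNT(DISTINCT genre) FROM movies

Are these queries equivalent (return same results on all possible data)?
No, not equivalent

Query 1 returns: [(8,)]
Query 2 returns: [(2,)]

Reason: COUNT(*) counts rows, COUNT(DISTINCT genre) counts unique genres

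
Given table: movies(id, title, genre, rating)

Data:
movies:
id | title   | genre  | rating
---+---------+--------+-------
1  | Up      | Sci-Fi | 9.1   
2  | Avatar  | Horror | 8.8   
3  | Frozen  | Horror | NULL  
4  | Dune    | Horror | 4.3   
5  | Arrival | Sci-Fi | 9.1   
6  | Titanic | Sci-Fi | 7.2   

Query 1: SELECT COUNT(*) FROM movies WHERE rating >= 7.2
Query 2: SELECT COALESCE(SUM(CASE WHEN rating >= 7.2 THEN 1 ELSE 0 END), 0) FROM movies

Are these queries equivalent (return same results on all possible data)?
Yes, equivalent

Both queries return: [(4,)]

Reason: COUNT with WHERE vs conditional SUM (COALESCE handles empty-table NULL)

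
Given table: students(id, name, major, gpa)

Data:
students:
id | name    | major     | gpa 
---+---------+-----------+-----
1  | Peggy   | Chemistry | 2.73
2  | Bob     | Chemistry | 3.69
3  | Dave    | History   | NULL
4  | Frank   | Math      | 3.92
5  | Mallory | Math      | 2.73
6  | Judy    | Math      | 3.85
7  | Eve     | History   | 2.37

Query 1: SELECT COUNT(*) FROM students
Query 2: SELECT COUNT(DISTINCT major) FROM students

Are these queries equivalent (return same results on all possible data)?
No, not equivalent

Query 1 returns: [(7,)]
Query 2 returns: [(3,)]

Reason: COUNT(*) counts rows, COUNT(DISTINCT major) counts unique majors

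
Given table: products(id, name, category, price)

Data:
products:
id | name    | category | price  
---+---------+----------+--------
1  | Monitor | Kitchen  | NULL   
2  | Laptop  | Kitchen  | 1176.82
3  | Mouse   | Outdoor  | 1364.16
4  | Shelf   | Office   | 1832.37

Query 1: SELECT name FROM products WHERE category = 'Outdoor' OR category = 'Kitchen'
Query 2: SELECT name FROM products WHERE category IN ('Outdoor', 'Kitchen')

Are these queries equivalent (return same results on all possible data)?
Yes, equivalent

Both queries return: [('Laptop',), ('Monitor',), ('Mouse',)]

Reason: OR vs IN are equivalent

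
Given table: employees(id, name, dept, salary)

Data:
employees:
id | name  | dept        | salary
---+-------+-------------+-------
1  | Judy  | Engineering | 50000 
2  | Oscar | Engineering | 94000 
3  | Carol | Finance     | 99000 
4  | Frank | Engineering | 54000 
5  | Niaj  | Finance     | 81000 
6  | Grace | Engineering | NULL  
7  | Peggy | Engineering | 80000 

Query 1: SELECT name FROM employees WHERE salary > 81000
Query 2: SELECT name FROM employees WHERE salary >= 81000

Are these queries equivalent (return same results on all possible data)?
No, not equivalent

Query 1 returns: [('Oscar',), ('Carol',)]
Query 2 returns: [('Oscar',), ('Carol',), ('Niaj',)]

Reason: > vs >= gives different results when salary = 81000 exists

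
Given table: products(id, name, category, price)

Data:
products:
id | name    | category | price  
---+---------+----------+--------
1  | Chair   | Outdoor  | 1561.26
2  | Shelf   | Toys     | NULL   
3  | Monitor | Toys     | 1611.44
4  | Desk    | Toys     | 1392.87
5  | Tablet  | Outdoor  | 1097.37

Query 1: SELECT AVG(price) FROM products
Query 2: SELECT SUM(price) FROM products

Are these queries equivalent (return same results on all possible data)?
No, not equivalent

Query 1 returns: [(1415.735,)]
Query 2 returns: [(5662.94,)]

Reason: AVG vs SUM give different aggregate values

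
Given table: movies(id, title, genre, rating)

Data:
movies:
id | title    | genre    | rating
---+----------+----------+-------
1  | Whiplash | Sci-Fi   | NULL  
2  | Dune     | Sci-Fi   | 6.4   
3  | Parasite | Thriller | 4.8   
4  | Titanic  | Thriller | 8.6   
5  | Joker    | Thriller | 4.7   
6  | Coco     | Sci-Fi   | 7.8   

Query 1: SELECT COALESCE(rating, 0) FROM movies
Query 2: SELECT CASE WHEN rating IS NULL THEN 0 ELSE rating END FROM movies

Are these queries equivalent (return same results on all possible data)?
Yes, equivalent

Both queries return: [(0,), (4.7,), (4.8,), (6.4,), (7.8,), (8.6,)]

Reason: COALESCE vs CASE for NULL handling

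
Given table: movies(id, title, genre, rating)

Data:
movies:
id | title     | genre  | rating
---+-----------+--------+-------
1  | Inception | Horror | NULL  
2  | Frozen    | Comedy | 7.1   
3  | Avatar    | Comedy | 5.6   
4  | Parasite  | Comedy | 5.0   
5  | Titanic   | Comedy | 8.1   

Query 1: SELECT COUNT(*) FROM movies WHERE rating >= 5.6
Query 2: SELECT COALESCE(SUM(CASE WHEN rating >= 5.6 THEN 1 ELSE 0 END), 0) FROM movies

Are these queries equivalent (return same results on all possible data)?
Yes, equivalent

Both queries return: [(3,)]

Reason: COUNT with WHERE vs conditional SUM (COALESCE handles empty-table NULL)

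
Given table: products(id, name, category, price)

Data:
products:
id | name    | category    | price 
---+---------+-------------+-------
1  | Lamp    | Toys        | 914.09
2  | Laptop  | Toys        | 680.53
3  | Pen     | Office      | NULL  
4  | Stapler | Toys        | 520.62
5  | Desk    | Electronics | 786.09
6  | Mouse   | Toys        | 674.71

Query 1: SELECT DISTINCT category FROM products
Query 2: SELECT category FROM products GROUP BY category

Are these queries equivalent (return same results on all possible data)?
Yes, equivalent

Both queries return: [('Electronics',), ('Office',), ('Toys',)]

Reason: Both get unique categorys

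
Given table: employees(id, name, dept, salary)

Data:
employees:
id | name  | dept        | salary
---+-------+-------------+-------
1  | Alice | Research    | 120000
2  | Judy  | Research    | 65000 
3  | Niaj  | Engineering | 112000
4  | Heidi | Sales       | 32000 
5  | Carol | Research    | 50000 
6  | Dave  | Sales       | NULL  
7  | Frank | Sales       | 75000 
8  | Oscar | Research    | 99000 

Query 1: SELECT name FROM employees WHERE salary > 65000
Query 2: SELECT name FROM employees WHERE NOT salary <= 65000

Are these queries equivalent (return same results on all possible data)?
Yes, equivalent

Both queries return: [('Alice',), ('Frank',), ('Niaj',), ('Oscar',)]

Reason: Both filter salary > 65000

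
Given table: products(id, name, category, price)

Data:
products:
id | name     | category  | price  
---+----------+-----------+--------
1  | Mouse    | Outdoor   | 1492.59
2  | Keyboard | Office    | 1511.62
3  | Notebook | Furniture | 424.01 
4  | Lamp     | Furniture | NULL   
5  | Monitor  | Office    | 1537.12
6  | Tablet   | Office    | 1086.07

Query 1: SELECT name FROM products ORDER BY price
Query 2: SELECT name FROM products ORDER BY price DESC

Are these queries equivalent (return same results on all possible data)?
No, not equivalent

Query 1 returns: [('Lamp',), ('Notebook',), ('Tablet',), ('Mouse',), ('Keyboard',), ('Monitor',)]
Query 2 returns: [('Monitor',), ('Keyboard',), ('Mouse',), ('Tablet',), ('Notebook',), ('Lamp',)]

Reason: ASC vs DESC gives opposite ordering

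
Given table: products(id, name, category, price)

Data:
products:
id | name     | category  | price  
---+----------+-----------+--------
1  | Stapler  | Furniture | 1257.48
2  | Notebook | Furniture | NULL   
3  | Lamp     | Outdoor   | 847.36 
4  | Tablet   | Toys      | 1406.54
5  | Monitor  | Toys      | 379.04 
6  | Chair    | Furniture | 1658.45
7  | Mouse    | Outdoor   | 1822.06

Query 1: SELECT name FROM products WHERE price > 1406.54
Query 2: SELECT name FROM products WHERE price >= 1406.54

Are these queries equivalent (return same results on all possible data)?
No, not equivalent

Query 1 returns: [('Chair',), ('Mouse',)]
Query 2 returns: [('Tablet',), ('Chair',), ('Mouse',)]

Reason: > vs >= gives different results when price = 1406.54 exists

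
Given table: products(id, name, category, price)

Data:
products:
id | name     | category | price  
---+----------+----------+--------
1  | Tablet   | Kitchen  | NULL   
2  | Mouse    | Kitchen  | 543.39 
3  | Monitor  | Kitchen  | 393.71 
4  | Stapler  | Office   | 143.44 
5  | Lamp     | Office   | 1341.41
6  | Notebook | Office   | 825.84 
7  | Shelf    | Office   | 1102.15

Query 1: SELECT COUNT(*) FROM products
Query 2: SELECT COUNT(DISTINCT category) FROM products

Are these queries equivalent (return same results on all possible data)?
No, not equivalent

Query 1 returns: [(7,)]
Query 2 returns: [(2,)]

Reason: COUNT(*) counts rows, COUNT(DISTINCT category) counts unique categorys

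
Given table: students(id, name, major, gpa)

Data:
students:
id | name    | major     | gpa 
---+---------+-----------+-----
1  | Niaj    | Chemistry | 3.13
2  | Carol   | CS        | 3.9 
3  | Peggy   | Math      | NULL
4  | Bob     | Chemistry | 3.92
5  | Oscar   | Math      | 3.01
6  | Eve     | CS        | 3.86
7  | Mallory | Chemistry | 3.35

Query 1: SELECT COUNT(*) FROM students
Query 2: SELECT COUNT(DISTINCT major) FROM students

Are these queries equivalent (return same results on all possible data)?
No, not equivalent

Query 1 returns: [(7,)]
Query 2 returns: [(3,)]

Reason: COUNT(*) counts rows, COUNT(DISTINCT major) counts unique majors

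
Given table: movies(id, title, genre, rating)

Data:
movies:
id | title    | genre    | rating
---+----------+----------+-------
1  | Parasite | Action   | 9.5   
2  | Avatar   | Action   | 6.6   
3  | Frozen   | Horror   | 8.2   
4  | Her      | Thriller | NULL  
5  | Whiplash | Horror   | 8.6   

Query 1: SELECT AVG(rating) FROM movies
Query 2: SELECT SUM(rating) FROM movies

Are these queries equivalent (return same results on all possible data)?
No, not equivalent

Query 1 returns: [(8.225,)]
Query 2 returns: [(32.9,)]

Reason: AVG vs SUM give different aggregate values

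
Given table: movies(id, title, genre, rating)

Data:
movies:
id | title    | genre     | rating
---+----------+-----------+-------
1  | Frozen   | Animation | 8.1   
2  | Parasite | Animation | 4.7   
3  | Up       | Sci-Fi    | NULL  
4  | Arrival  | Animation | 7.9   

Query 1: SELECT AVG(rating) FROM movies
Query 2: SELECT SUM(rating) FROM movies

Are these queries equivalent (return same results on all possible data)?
No, not equivalent

Query 1 returns: [(6.8999999999999995,)]
Query 2 returns: [(20.7,)]

Reason: AVG vs SUM give different aggregate values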